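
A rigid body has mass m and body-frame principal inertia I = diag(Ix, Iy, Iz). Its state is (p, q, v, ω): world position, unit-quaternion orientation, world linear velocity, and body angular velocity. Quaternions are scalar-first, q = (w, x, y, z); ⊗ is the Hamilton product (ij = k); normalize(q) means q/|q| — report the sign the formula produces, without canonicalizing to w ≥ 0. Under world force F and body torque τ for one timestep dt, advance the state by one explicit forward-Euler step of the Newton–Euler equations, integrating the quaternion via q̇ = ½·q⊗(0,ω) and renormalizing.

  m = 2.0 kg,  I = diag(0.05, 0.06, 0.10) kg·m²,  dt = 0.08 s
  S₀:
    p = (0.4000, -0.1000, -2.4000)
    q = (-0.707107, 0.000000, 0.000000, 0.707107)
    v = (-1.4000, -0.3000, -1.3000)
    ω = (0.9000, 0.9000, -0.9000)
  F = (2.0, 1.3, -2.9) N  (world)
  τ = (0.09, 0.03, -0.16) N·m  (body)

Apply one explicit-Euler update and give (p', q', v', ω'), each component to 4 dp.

(τ − ω×Iω)/I = (2.4480, -0.1750, -1.6810)
ω' = ω + α·dt = (1.0958, 0.8860, -1.0345)
Hamilton product q⊗(0,ω) = (0.6363963, -1.2727926, 0.0000000, 0.6363963)
updated quaternion q' = (-0.6803, -0.0508, 0.0000, 0.7311)
a = (1.0000, 0.6500, -1.4500)
new position p' = (0.2880, -0.1240, -2.5040)
new velocity v' = (-1.3200, -0.2480, -1.4160)

p' = (0.2880, -0.1240, -2.5040)
q' = (-0.6803, -0.0508, 0.0000, 0.7311)
v' = (-1.3200, -0.2480, -1.4160)
ω' = (1.0958, 0.8860, -1.0345)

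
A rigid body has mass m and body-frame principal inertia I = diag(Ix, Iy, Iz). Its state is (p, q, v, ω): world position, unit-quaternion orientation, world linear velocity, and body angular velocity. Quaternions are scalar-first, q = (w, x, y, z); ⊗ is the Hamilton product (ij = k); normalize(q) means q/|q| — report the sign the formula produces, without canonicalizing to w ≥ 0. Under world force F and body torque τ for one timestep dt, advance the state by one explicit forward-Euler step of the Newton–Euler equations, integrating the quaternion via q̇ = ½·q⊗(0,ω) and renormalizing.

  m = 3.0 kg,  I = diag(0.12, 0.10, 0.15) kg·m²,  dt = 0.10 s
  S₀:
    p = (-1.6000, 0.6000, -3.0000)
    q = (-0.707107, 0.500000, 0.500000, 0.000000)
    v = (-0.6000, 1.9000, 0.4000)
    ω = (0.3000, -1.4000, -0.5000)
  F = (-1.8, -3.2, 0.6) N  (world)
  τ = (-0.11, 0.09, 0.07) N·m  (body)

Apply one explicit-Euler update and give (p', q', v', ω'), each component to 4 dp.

ω×(Iω) gyroscopic = (0.0350, 0.0045, 0.0084)
(τ − ω×Iω)/I = (-1.2083, 0.8550, 0.4107)
new body rate ω' = (0.1792, -1.3145, -0.4589)
2q̇ = q⊗(0,ω) = (0.5500000, -0.4621321, 1.2399498, -0.4964465)
updated quaternion q' = (-0.6777, 0.4755, 0.5604, -0.0248)
linear accel F/m = (-0.6000, -1.0667, 0.2000)
p + v·dt = (-1.6600, 0.7900, -2.9600)
v + (F/m)dt = (-0.6600, 1.7933, 0.4200)

p' = (-1.6600, 0.7900, -2.9600)
q' = (-0.6777, 0.4755, 0.5604, -0.0248)
v' = (-0.6600, 1.7933, 0.4200)
ω' = (0.1792, -1.3145, -0.4589)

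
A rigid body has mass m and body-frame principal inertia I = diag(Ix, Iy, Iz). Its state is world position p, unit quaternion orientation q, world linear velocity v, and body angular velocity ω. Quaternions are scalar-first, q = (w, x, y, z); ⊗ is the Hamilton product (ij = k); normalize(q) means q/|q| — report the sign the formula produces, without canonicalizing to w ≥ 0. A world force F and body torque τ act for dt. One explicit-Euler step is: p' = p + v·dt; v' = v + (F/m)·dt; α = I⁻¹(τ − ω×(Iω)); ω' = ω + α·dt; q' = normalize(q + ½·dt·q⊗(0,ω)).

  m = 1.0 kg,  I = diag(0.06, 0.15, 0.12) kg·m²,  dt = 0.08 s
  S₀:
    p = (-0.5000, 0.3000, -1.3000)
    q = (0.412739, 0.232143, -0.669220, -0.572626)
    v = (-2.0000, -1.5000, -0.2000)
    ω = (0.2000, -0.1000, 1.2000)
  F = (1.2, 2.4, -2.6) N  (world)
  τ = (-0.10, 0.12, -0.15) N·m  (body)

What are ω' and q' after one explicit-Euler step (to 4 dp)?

gyro term ω×Iω = (0.0036, -0.0144, -0.0018)
angular accel α = (-1.7267, 0.8960, -1.2350)
new body rate ω' = (0.0619, -0.0283, 1.1012)
2q̇ = q⊗(0,ω) = (0.5738006, -0.7777788, -0.4343707, 0.6059165)
q + ½dt·q⊗(0,ω), renormalized = (0.4352, 0.2008, -0.6858, -0.5477)

ω' = (0.0619, -0.0283, 1.1012)
q' = (0.4352, 0.2008, -0.6858, -0.5477)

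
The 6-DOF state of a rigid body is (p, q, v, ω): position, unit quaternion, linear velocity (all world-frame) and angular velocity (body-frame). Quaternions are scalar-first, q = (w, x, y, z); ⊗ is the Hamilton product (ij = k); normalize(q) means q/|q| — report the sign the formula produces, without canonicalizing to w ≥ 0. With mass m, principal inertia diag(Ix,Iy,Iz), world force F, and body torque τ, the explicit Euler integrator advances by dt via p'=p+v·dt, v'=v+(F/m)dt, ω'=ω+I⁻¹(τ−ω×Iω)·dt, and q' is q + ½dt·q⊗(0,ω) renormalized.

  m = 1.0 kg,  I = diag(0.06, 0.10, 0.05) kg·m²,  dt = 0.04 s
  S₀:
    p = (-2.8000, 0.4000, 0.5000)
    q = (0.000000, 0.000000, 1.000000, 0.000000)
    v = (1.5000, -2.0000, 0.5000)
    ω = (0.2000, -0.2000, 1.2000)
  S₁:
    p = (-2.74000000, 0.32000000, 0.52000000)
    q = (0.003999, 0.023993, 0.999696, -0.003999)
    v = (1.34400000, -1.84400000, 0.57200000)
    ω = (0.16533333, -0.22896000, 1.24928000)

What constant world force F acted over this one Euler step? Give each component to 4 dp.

Δv = v₁−v₀ = (-0.15600000, 0.15600000, 0.07200000)
applied force F = (-3.9000, 3.9000, 1.8000)

F = (-3.9000, 3.9000, 1.8000)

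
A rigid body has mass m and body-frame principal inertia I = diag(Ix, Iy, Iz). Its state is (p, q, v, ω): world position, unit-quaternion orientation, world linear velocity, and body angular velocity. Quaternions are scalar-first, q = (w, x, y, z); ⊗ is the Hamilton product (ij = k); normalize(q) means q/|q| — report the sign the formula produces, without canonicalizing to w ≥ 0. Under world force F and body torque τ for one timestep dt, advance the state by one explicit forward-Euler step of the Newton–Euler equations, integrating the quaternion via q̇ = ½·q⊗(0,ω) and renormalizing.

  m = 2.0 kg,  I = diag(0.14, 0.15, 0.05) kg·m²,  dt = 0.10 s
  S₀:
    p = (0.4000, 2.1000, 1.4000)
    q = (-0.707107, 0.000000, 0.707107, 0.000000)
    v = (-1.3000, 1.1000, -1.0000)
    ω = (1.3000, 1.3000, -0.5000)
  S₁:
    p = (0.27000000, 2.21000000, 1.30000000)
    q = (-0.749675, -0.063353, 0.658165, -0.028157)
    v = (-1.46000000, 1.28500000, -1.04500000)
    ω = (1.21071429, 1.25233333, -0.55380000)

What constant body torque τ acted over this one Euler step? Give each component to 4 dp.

τ = (-0.0600, -0.1300, -0.0100)

Δω = ω₁−ω₀ = (-0.08928571, -0.04766667, -0.05380000)
I·α + gyro = (-0.0600, -0.1300, -0.0100)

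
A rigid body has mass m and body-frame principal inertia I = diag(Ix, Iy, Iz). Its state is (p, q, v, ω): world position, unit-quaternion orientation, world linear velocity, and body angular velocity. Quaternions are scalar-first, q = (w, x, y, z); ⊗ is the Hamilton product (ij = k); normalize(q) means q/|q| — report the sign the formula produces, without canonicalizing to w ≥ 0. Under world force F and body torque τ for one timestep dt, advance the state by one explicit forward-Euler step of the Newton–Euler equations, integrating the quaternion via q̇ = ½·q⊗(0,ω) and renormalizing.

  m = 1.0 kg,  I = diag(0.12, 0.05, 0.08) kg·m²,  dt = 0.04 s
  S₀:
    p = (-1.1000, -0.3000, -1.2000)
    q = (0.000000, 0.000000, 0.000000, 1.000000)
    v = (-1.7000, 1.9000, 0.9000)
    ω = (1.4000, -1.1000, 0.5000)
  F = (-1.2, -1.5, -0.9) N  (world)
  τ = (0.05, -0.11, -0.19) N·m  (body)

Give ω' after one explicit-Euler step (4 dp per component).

ω' = (1.4222, -1.2104, 0.3511)

angular accel α = (0.5542, -2.7600, -3.7225)
new body rate ω' = (1.4222, -1.2104, 0.3511)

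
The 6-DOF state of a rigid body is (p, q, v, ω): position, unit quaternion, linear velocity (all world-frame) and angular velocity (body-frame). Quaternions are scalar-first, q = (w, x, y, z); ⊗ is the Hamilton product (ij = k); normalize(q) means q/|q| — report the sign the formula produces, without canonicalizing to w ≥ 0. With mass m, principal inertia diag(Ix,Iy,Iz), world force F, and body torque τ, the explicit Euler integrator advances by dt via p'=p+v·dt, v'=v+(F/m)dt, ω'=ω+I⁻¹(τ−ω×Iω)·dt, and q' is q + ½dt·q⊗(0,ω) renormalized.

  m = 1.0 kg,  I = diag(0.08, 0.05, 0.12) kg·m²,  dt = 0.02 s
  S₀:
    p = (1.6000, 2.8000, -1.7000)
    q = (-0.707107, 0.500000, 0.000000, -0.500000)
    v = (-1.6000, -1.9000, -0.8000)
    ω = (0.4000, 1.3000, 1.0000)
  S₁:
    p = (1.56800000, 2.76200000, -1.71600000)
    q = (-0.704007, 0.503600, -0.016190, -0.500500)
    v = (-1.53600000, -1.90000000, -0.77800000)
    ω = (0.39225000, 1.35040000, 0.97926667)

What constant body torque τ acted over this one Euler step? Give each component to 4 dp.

τ = (0.0600, 0.1100, -0.1400)

rate change Δω = (-0.00775000, 0.05040000, -0.02073333)
I·α + gyro = (0.0600, 0.1100, -0.1400)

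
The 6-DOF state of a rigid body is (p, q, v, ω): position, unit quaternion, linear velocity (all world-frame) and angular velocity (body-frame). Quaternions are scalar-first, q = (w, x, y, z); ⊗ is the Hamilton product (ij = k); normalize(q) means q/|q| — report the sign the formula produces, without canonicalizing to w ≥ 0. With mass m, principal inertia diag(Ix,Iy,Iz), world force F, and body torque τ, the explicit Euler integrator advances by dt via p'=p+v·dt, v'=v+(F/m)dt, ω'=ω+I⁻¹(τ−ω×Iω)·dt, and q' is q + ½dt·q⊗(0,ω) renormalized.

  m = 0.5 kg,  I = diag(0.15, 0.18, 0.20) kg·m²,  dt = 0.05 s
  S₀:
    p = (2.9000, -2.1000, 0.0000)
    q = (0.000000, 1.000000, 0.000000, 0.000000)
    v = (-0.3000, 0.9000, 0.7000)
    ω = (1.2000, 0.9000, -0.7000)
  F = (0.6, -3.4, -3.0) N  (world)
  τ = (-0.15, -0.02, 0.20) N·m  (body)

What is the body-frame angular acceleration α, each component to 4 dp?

α = (-0.9160, -0.3444, 0.8380)

ω×(Iω) gyroscopic = (-0.0126, 0.0420, 0.0324)
angular accel α = (-0.9160, -0.3444, 0.8380)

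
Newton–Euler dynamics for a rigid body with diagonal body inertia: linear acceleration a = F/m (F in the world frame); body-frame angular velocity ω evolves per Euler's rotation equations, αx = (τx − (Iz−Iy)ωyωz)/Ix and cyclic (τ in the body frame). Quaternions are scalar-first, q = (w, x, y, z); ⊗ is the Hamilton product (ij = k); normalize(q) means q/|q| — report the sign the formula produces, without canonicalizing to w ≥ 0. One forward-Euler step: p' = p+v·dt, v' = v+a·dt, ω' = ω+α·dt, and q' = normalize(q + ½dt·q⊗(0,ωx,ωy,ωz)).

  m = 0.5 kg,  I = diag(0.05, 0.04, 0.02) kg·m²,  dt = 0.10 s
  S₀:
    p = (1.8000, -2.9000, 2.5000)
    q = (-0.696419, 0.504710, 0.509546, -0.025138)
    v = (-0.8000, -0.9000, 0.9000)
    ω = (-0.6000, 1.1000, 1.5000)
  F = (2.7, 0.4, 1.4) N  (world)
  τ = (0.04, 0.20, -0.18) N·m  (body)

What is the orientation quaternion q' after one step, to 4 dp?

q⊗(0,ω) = (-0.2199676, 1.2098222, -1.5080431, -0.1837199)
q + ½dt·q⊗(0,ω), renormalized = (-0.7041, 0.5625, 0.4321, -0.0342)

q' = (-0.7041, 0.5625, 0.4321, -0.0342)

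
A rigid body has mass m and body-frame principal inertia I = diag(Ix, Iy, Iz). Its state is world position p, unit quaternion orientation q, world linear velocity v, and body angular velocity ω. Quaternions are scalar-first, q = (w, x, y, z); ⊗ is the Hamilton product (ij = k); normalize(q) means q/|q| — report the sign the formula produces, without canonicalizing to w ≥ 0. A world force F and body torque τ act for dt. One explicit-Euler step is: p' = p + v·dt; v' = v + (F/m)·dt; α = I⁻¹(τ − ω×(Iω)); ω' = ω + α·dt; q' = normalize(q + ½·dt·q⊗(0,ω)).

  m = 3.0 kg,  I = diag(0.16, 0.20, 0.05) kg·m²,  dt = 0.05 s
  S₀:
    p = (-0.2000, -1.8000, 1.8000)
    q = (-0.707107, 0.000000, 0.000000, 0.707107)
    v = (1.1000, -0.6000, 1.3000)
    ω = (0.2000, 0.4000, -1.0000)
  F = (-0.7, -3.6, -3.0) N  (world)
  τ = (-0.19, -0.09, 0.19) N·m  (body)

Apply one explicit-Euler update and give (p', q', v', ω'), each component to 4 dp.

p' = (-0.1450, -1.8300, 1.8650)
q' = (-0.6892, -0.0106, -0.0035, 0.7245)
v' = (1.0883, -0.6600, 1.2500)
ω' = (0.1219, 0.3830, -0.8132)

ω×(Iω) gyroscopic = (0.0600, -0.0220, 0.0032)
α = I⁻¹(τ − ω×Iω) = (-1.5625, -0.3400, 3.7360)
ω + α·dt = (0.1219, 0.3830, -0.8132)
q⊗(0,ω) = (0.7071070, -0.4242642, -0.1414214, 0.7071070)
updated quaternion q' = (-0.6892, -0.0106, -0.0035, 0.7245)
a = F/m = (-0.2333, -1.2000, -1.0000)
p' = p + v·dt = (-0.1450, -1.8300, 1.8650)
v' = v + a·dt = (1.0883, -0.6600, 1.2500)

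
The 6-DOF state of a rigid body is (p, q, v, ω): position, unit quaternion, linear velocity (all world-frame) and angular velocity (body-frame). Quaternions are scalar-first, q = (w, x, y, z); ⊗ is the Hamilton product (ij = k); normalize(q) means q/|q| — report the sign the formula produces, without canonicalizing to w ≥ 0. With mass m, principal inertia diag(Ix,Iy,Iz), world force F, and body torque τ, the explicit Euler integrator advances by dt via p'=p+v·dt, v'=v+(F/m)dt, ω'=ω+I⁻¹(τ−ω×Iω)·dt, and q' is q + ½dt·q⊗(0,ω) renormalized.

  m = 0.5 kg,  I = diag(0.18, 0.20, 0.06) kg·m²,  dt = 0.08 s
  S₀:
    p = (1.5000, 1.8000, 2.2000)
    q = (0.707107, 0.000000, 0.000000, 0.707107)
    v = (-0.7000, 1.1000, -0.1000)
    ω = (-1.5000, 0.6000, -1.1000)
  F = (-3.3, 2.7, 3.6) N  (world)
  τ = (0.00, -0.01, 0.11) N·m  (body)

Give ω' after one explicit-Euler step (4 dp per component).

ω' = (-1.5411, 0.5168, -0.9293)

ω×(Iω) gyroscopic = (0.0924, 0.1980, -0.0180)
angular accel α = (-0.5133, -1.0400, 2.1333)
ω' = ω + α·dt = (-1.5411, 0.5168, -0.9293)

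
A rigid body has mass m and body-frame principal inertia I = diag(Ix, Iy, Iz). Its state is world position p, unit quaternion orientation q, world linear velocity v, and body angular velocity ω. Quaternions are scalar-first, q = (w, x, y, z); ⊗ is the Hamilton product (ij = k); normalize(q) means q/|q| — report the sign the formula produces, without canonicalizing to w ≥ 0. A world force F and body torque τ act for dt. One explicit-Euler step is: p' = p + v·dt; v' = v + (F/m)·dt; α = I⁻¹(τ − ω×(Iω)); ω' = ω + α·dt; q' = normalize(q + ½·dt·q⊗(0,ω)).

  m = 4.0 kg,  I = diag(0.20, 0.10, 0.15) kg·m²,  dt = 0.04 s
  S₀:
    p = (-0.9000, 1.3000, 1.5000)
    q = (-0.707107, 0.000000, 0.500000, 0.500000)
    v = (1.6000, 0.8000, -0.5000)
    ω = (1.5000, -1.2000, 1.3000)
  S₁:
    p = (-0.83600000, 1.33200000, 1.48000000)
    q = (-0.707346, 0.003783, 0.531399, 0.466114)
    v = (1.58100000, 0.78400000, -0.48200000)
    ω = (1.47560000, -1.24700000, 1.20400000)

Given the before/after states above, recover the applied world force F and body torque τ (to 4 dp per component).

rate change Δω = (-0.02440000, -0.04700000, -0.09600000)
ω₀×(Iω₀) = (-0.0780, 0.0975, 0.1800)
I·α + gyro = (-0.2000, -0.0200, -0.1800)
velocity change Δv = (-0.01900000, -0.01600000, 0.01800000)
applied force F = (-1.9000, -1.6000, 1.8000)

F = (-1.9000, -1.6000, 1.8000)
τ = (-0.2000, -0.0200, -0.1800)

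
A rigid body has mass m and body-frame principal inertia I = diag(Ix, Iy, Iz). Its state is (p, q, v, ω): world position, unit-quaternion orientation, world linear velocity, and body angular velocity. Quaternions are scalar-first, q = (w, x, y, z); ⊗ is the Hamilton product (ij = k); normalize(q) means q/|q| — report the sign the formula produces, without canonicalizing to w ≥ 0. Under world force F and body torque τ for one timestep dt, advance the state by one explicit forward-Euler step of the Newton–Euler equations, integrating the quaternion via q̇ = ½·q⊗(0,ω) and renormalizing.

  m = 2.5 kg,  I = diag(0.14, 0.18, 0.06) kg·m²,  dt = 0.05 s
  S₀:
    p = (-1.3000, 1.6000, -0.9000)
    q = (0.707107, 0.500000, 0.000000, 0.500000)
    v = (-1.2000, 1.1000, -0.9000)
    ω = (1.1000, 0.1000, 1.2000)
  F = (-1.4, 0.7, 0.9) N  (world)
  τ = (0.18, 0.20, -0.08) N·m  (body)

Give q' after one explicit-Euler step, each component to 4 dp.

q' = (0.6778, 0.5178, 0.0005, 0.5220)

q⊗(0,ω) = (-1.1500000, 0.7278177, 0.0207107, 0.8985284)
updated quaternion q' = (0.6778, 0.5178, 0.0005, 0.5220)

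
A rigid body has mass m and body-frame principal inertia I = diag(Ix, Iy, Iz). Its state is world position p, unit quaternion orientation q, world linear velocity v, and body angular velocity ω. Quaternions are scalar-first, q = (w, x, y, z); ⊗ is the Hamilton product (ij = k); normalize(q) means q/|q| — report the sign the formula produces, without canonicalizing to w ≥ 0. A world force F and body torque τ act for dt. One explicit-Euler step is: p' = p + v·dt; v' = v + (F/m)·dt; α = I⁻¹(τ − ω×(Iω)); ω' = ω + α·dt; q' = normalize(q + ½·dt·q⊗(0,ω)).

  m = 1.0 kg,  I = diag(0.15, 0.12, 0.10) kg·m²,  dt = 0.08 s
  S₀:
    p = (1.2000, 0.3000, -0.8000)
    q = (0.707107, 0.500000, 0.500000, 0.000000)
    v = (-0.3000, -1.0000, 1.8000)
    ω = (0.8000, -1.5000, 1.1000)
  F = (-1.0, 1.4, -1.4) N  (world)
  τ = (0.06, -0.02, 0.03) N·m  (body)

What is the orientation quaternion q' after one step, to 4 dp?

Hamilton product q⊗(0,ω) = (0.3500000, 1.1156856, -1.6106605, -0.3721823)
updated quaternion q' = (0.7188, 0.5428, 0.4342, -0.0148)

q' = (0.7188, 0.5428, 0.4342, -0.0148)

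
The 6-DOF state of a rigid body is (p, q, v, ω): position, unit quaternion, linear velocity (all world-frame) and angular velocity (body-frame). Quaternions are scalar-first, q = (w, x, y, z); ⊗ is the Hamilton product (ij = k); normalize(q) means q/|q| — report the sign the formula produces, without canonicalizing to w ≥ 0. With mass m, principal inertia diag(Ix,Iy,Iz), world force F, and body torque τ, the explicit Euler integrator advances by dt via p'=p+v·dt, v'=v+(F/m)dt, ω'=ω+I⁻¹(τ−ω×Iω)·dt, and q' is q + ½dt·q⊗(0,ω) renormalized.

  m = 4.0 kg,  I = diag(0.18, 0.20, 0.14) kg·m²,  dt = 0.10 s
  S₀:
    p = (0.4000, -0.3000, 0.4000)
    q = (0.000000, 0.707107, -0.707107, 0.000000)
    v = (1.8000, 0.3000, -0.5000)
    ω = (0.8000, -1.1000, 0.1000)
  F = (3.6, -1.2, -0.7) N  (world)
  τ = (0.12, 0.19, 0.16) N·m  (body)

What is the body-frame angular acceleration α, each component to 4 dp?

α = (0.6300, 0.9340, 1.2686)

precession coupling ω×(Iω) = (0.0066, 0.0032, -0.0176)
(τ − ω×Iω)/I = (0.6300, 0.9340, 1.2686)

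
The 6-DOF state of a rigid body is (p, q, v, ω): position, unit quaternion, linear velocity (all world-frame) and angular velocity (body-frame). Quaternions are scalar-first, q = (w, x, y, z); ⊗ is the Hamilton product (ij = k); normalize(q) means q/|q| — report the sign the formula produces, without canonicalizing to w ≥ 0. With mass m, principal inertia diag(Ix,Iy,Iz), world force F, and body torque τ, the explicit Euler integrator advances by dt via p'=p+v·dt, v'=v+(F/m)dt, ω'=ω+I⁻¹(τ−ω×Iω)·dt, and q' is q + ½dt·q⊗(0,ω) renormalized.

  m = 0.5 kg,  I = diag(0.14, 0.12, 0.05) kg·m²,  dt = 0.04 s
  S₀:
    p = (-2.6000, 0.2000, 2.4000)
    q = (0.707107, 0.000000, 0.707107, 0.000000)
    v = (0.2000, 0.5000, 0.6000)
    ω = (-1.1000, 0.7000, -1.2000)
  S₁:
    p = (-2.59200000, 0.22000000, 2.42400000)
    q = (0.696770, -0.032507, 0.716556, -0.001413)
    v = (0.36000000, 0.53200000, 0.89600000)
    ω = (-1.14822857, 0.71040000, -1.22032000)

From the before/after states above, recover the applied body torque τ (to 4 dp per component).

τ = (-0.1100, 0.1500, -0.0100)

Δω = ω₁−ω₀ = (-0.04822857, 0.01040000, -0.02032000)
ω₀×(Iω₀) = (0.0588, 0.1188, 0.0154)
I·α + gyro = (-0.1100, 0.1500, -0.0100)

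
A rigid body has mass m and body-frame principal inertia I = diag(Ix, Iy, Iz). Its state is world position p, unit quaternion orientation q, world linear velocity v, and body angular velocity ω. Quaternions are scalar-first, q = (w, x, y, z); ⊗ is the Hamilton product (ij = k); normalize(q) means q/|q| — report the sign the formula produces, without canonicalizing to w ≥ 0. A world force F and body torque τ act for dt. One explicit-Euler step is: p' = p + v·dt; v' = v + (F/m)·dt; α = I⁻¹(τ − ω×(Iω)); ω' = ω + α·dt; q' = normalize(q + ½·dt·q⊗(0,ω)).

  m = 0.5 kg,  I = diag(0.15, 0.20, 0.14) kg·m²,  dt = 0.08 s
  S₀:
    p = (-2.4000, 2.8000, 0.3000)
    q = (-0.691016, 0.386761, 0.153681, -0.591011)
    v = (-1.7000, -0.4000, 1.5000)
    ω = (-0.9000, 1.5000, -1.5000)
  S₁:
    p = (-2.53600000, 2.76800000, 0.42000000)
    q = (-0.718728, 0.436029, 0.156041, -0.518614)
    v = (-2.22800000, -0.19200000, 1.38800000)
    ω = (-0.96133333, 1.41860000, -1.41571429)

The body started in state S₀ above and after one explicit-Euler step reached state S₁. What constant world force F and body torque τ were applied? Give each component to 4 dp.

F = (-3.3000, 1.3000, -0.7000)
τ = (0.0200, -0.1900, 0.0800)

rate change Δω = (-0.06133333, -0.08140000, 0.08428571)
applied torque τ = (0.0200, -0.1900, 0.0800)
velocity change Δv = (-0.52800000, 0.20800000, -0.11200000)
F = m·Δv/dt = (-3.3000, 1.3000, -0.7000)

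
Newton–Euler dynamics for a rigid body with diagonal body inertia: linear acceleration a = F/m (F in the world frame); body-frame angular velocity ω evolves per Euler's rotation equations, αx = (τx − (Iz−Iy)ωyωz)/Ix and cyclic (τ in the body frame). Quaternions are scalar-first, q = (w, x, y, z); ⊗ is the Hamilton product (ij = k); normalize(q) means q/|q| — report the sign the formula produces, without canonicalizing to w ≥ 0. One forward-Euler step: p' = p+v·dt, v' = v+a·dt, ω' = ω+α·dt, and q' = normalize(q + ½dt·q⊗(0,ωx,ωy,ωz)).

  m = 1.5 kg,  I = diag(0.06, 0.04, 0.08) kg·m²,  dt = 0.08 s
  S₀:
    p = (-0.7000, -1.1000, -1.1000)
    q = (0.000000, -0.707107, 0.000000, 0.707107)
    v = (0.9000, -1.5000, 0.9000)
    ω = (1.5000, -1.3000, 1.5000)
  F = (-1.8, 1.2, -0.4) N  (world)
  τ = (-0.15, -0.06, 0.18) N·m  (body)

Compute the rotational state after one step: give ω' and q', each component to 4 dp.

ω' = (1.4040, -1.3300, 1.6410)
q' = (0.0000, -0.6670, 0.0844, 0.7402)

gyro term ω×Iω = (-0.0780, -0.0450, 0.0390)
(τ − ω×Iω)/I = (-1.2000, -0.3750, 1.7625)
ω + α·dt = (1.4040, -1.3300, 1.6410)
q⊗(0,ω) = (0.0000000, 0.9192391, 2.1213210, 0.9192391)
updated quaternion q' = (0.0000, -0.6670, 0.0844, 0.7402)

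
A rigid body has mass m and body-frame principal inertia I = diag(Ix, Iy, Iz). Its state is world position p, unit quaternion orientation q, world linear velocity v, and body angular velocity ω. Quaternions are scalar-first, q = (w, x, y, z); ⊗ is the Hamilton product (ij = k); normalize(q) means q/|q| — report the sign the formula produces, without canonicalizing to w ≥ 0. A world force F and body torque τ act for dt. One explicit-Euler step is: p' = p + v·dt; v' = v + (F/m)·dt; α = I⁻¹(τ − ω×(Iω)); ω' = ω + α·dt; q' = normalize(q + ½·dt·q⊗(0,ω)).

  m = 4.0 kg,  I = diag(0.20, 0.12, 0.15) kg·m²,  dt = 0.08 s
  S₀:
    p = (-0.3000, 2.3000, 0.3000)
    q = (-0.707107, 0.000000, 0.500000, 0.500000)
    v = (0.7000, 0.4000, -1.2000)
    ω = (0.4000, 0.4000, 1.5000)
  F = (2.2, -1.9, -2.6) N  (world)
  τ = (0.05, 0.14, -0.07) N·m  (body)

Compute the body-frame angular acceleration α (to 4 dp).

ω×(Iω) gyroscopic = (0.0180, 0.0300, -0.0128)
α = I⁻¹(τ − ω×Iω) = (0.1600, 0.9167, -0.3813)

α = (0.1600, 0.9167, -0.3813)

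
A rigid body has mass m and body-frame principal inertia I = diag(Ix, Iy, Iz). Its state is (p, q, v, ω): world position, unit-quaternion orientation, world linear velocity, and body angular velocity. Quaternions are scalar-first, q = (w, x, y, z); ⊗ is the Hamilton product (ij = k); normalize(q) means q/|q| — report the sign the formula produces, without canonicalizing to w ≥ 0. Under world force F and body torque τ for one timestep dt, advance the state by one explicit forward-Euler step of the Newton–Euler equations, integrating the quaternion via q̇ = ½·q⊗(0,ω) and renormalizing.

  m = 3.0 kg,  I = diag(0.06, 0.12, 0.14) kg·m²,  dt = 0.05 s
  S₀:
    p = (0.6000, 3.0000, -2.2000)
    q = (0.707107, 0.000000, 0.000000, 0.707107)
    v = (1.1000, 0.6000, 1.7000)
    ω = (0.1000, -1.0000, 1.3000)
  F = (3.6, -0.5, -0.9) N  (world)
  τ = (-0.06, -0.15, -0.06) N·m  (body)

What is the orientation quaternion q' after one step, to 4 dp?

q' = (0.6835, 0.0194, -0.0159, 0.7295)

Hamilton product q⊗(0,ω) = (-0.9192391, 0.7778177, -0.6363963, 0.9192391)
updated quaternion q' = (0.6835, 0.0194, -0.0159, 0.7295)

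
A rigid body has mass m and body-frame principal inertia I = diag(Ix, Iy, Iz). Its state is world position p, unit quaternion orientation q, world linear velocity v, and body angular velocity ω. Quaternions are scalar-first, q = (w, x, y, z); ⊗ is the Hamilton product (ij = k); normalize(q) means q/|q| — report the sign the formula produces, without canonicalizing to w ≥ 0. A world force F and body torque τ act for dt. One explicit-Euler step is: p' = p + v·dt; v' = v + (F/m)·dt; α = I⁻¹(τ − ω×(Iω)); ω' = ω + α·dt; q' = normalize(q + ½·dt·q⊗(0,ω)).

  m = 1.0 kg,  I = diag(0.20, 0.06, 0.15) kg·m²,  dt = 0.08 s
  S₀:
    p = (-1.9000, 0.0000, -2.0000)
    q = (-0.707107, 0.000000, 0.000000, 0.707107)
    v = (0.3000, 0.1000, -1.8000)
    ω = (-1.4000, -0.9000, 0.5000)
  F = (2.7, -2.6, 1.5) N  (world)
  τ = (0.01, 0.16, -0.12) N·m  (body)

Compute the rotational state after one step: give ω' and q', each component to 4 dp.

ω' = (-1.3798, -0.6400, 0.5301)
q' = (-0.7195, 0.0649, -0.0141, 0.6913)

gyro term ω×Iω = (-0.0405, -0.0350, -0.1764)
angular accel α = (0.2525, 3.2500, 0.3760)
ω + α·dt = (-1.3798, -0.6400, 0.5301)
2q̇ = q⊗(0,ω) = (-0.3535535, 1.6263461, -0.3535535, -0.3535535)
q' = normalize(q + ½dt·q⊗(0,ω)) = (-0.7195, 0.0649, -0.0141, 0.6913)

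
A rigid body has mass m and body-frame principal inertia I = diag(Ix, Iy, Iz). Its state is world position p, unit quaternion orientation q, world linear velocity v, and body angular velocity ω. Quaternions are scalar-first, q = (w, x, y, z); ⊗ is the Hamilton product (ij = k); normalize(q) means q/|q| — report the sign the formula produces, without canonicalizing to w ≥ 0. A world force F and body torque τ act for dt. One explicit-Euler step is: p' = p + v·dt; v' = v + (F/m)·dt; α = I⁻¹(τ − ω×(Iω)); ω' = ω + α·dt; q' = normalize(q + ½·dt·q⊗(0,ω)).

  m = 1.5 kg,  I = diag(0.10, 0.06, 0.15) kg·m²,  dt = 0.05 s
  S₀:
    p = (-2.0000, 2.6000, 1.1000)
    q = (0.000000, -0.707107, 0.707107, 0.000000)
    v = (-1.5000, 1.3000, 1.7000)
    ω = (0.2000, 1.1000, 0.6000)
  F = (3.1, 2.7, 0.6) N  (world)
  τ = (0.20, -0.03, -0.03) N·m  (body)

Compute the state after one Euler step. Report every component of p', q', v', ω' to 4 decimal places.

p' = (-2.0750, 2.6650, 1.1850)
q' = (-0.0159, -0.6962, 0.7174, -0.0230)
v' = (-1.3967, 1.3900, 1.7200)
ω' = (0.2703, 1.0800, 0.5929)

a = (2.0667, 1.8000, 0.4000)
p + v·dt = (-2.0750, 2.6650, 1.1850)
v + (F/m)dt = (-1.3967, 1.3900, 1.7200)
(τ − ω×Iω)/I = (1.4060, -0.4000, -0.1413)
ω + α·dt = (0.2703, 1.0800, 0.5929)
2q̇ = q⊗(0,ω) = (-0.6363963, 0.4242642, 0.4242642, -0.9192391)
q + ½dt·q⊗(0,ω), renormalized = (-0.0159, -0.6962, 0.7174, -0.0230)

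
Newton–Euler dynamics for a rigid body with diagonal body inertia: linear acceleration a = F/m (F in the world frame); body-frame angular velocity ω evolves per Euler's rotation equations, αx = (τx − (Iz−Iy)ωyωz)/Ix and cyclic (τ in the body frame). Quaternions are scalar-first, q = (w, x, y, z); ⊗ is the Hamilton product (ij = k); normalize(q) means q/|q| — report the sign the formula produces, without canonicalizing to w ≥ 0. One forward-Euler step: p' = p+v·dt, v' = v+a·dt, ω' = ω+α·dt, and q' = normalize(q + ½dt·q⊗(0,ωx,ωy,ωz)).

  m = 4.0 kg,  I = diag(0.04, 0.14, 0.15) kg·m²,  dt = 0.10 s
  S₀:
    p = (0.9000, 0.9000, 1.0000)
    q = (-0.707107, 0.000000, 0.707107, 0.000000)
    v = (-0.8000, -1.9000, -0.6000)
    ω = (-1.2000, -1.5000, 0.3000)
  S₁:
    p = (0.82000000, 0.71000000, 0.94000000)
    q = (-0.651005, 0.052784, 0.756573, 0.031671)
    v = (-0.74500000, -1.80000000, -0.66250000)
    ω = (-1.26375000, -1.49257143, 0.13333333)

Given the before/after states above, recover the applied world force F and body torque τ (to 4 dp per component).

ω₁ − ω₀ = (-0.06375000, 0.00742857, -0.16666667)
gyro term ω₀×Iω₀ = (-0.0045, 0.0396, 0.1800)
applied torque τ = (-0.0300, 0.0500, -0.0700)
v₁ − v₀ = (0.05500000, 0.10000000, -0.06250000)
m·(v₁−v₀)/dt = (2.2000, 4.0000, -2.5000)

F = (2.2000, 4.0000, -2.5000)
τ = (-0.0300, 0.0500, -0.0700)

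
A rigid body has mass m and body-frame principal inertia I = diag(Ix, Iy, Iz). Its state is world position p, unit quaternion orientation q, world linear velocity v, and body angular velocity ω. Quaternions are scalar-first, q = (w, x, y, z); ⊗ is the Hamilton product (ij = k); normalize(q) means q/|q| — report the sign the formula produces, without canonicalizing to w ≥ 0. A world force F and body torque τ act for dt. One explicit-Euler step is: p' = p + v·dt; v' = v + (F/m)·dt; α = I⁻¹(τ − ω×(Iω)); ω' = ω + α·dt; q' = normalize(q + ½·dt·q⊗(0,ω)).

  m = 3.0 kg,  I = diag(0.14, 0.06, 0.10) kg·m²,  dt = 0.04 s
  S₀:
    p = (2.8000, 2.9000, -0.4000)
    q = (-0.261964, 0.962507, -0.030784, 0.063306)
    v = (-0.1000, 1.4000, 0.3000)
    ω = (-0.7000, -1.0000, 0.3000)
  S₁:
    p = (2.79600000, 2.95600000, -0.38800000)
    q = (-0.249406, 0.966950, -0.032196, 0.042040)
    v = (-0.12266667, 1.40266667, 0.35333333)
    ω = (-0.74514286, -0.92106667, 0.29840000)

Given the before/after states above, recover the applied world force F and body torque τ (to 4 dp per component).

ω₁ − ω₀ = (-0.04514286, 0.07893333, -0.00160000)
applied torque τ = (-0.1700, 0.1100, -0.0600)
Δv = v₁−v₀ = (-0.02266667, 0.00266667, 0.05333333)
F = m·Δv/dt = (-1.7000, 0.2000, 4.0000)

F = (-1.7000, 0.2000, 4.0000)
τ = (-0.1700, 0.1100, -0.0600)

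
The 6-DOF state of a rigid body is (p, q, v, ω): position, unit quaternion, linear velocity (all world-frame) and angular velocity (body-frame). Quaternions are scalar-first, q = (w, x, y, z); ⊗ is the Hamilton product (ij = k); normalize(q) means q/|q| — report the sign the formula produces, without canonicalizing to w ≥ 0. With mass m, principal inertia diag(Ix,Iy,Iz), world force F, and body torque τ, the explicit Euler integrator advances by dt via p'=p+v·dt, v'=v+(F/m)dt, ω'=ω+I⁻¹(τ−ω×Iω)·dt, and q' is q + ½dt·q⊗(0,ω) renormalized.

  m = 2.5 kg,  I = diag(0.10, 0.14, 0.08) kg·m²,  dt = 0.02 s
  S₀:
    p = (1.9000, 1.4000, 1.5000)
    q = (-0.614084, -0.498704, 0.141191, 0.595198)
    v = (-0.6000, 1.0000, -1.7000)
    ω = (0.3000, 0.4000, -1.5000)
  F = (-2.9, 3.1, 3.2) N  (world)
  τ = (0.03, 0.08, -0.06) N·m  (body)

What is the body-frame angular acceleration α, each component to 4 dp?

α = (-0.0600, 0.6357, -0.8100)

gyro term ω×Iω = (0.0360, -0.0090, 0.0048)
angular accel α = (-0.0600, 0.6357, -0.8100)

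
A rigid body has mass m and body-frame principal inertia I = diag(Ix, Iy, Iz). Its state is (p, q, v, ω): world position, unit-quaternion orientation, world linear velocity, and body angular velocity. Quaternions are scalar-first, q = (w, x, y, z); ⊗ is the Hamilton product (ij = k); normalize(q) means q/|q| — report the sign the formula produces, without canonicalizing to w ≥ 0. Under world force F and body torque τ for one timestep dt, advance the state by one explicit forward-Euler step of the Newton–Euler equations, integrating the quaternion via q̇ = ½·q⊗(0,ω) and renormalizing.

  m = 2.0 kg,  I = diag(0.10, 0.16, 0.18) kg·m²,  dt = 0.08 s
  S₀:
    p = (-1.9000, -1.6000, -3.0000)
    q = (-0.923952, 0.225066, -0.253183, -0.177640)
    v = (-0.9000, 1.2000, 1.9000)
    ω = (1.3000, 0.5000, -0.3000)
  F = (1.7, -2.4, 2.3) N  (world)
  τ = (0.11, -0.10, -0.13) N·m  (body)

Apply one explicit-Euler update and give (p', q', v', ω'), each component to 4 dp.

new position p' = (-1.9720, -1.5040, -2.8480)
v' = v + a·dt = (-0.8320, 1.1040, 1.9920)
(τ − ω×Iω)/I = (1.1300, -0.8200, -0.9389)
ω + α·dt = (1.3904, 0.4344, -0.3751)
2q̇ = q⊗(0,ω) = (-0.2192863, -1.0363627, -0.6253882, 0.7188565)
updated quaternion q' = (-0.9312, 0.1833, -0.2777, -0.1486)

p' = (-1.9720, -1.5040, -2.8480)
q' = (-0.9312, 0.1833, -0.2777, -0.1486)
v' = (-0.8320, 1.1040, 1.9920)
ω' = (1.3904, 0.4344, -0.3751)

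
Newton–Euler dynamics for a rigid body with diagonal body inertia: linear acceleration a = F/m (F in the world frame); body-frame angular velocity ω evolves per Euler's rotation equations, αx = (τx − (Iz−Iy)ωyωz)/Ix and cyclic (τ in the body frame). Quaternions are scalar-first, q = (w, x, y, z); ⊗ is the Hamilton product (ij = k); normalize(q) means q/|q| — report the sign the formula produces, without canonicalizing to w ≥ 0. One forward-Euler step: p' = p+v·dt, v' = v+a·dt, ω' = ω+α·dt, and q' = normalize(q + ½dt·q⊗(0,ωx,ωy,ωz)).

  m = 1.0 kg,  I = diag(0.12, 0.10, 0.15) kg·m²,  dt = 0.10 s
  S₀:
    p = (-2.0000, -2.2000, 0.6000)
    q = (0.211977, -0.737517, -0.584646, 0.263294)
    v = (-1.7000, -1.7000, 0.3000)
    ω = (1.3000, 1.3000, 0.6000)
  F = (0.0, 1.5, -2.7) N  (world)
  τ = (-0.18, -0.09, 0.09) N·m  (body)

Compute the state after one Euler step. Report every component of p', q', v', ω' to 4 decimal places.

p + v·dt = (-2.1700, -2.3700, 0.6300)
v + (F/m)dt = (-1.7000, -1.5500, 0.0300)
gyro term ω×Iω = (0.0390, -0.0234, -0.0338)
angular accel α = (-1.8250, -0.6660, 0.8253)
ω' = ω + α·dt = (1.1175, 1.2334, 0.6825)
q⊗(0,ω) = (1.5608355, -0.4174997, 1.0603625, -0.0715461)
q' = normalize(q + ½dt·q⊗(0,ω)) = (0.2887, -0.7549, -0.5292, 0.2585)

p' = (-2.1700, -2.3700, 0.6300)
q' = (0.2887, -0.7549, -0.5292, 0.2585)
v' = (-1.7000, -1.5500, 0.0300)
ω' = (1.1175, 1.2334, 0.6825)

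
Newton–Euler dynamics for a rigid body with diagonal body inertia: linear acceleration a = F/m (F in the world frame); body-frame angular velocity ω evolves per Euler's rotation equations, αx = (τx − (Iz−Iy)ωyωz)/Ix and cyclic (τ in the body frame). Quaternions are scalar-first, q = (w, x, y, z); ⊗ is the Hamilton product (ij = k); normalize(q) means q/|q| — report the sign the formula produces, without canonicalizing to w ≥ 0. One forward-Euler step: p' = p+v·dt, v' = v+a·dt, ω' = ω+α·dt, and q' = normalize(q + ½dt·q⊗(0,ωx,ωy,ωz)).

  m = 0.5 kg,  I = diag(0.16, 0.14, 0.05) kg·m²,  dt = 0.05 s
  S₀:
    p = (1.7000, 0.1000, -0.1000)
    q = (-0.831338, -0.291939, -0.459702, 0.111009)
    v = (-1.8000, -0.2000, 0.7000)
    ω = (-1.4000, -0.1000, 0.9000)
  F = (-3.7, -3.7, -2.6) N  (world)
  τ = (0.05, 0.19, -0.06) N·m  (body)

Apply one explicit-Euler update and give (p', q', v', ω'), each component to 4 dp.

(τ − ω×Iω)/I = (0.2619, 2.3471, -1.1440)
ω' = ω + α·dt = (-1.3869, 0.0174, 0.8428)
q⊗(0,ω) = (-0.5545929, 0.7612423, 0.1904663, -1.3625931)
q + ½dt·q⊗(0,ω), renormalized = (-0.8445, -0.2727, -0.4545, 0.0769)
a = F/m = (-7.4000, -7.4000, -5.2000)
new position p' = (1.6100, 0.0900, -0.0650)
v + (F/m)dt = (-2.1700, -0.5700, 0.4400)

p' = (1.6100, 0.0900, -0.0650)
q' = (-0.8445, -0.2727, -0.4545, 0.0769)
v' = (-2.1700, -0.5700, 0.4400)
ω' = (-1.3869, 0.0174, 0.8428)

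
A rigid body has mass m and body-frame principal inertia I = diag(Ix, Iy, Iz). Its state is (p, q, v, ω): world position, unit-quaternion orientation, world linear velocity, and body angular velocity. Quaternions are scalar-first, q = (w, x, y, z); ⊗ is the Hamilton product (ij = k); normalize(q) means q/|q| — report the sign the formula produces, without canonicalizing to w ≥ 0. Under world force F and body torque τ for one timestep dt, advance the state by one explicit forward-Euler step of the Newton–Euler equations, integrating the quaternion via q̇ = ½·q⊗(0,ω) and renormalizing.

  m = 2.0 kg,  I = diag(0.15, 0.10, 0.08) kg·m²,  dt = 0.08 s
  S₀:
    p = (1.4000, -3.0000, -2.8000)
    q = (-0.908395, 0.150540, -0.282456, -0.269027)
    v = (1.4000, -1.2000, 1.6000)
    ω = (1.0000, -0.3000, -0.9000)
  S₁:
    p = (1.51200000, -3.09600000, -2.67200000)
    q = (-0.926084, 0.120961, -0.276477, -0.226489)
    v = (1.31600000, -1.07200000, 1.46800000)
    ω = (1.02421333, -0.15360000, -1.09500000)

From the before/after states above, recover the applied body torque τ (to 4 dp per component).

τ = (0.0400, 0.1200, -0.1800)

ω₁ − ω₀ = (0.02421333, 0.14640000, -0.19500000)
gyro term ω₀×Iω₀ = (-0.0054, -0.0630, 0.0150)
applied torque τ = (0.0400, 0.1200, -0.1800)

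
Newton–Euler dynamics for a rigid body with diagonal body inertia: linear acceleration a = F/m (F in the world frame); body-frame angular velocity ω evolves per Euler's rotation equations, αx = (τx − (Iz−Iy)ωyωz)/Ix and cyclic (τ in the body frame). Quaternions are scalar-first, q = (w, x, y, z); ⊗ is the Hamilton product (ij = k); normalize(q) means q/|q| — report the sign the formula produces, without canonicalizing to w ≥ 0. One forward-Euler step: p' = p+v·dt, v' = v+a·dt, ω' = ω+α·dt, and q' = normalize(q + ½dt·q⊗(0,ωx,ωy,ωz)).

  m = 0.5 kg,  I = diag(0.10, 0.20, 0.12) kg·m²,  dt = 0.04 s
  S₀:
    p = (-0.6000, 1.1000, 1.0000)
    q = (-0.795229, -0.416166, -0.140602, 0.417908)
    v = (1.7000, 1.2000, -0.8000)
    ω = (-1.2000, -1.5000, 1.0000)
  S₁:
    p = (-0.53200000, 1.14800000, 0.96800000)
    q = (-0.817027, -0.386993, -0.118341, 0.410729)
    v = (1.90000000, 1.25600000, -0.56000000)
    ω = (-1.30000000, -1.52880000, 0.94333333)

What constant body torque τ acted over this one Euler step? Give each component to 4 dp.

ω₁ − ω₀ = (-0.10000000, -0.02880000, -0.05666667)
applied torque τ = (-0.1300, -0.1200, 0.0100)

τ = (-0.1300, -0.1200, 0.0100)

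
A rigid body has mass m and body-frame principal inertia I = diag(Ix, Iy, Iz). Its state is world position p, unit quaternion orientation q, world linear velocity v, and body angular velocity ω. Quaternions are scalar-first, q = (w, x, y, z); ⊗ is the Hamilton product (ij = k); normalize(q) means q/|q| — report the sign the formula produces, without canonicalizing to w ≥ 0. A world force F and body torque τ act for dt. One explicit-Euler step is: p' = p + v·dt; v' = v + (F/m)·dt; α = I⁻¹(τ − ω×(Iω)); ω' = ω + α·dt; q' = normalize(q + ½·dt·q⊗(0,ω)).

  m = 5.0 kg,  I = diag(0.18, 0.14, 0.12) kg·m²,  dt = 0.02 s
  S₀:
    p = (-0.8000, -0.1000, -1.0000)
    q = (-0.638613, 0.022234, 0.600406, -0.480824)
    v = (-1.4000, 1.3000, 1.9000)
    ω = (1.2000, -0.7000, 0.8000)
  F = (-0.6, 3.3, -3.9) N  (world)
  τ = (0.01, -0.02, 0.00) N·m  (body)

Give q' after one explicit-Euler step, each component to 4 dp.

2q̇ = q⊗(0,ω) = (0.7782626, -0.6225876, -0.1477469, -1.2469414)
q' = normalize(q + ½dt·q⊗(0,ω)) = (-0.6307, 0.0160, 0.5989, -0.4932)

q' = (-0.6307, 0.0160, 0.5989, -0.4932)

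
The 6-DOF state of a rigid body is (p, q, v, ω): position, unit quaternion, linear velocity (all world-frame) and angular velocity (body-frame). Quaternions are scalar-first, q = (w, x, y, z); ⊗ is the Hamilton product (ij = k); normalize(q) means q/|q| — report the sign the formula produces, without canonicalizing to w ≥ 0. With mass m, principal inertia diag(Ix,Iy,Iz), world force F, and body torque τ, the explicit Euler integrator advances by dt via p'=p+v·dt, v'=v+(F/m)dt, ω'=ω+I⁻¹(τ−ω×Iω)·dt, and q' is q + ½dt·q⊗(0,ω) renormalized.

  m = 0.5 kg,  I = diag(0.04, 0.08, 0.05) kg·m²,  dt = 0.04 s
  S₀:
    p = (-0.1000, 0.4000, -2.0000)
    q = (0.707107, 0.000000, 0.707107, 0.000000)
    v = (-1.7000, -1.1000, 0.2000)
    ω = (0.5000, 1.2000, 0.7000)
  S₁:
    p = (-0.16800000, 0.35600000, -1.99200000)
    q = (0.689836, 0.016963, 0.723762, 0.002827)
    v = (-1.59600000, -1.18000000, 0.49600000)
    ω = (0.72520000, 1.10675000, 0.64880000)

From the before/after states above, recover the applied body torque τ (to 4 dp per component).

Δω = ω₁−ω₀ = (0.22520000, -0.09325000, -0.05120000)
τ = I·(Δω/dt) + ω₀×(Iω₀) = (0.2000, -0.1900, -0.0400)

τ = (0.2000, -0.1900, -0.0400)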